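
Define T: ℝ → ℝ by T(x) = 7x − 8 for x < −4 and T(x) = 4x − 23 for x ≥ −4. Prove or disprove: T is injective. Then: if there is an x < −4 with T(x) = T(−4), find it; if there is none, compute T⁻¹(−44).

Both pieces are strictly increasing (slopes 7 and 4), so each is injective on its own interval.
The left piece maps (−∞, −4) onto (−∞, −36); the right piece maps [−4, ∞) onto [−39, ∞).
These images overlap. In particular T(−4) = −39 (right piece), and solving 7x − 8 = −39 on the left piece gives x = −31/7 < −4.
So T(−31/7) = T(−4) with −31/7 ≠ −4, and T is not injective. This x = −31/7 is the requested value below −4.

-31/7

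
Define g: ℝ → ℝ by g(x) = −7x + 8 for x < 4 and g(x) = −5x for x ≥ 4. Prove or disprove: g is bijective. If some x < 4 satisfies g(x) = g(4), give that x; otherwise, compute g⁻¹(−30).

6

Both pieces are strictly decreasing (slopes −7 and −5), so each is injective on its own interval.
The left piece maps (−∞, 4) onto (−20, ∞); the right piece maps [4, ∞) onto (−∞, −20].
Since −20 = −20, the images partition ℝ: g is injective and surjective, hence bijective.
Because the two images are disjoint, no x < 4 has g(x) = g(4), so we compute g⁻¹(−30): −30 lies in (−∞, −20], so solve −5x = −30: x = (−30 − 0)/(−5) = 6.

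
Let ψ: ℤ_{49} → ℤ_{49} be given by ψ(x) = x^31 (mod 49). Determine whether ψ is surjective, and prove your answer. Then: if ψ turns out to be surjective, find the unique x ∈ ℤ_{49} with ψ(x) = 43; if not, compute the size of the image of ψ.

43

ψ(0) = 0^31 = 0.
ψ(7): Repeated squaring mod 49: 7^1 ≡ 7, 7^2 ≡ 7² = 49 ≡ 0, 7^4 ≡ 0² = 0, 7^8 ≡ 0² = 0, 7^16 ≡ 0² = 0. Since 31 = 16 + 8 + 4 + 2 + 1, 7^31 ≡ 0·0·0·0·7: 0·0 = 0, then 0·0 = 0, then 0·0 = 0, then 0·7 = 0. So 7^31 ≡ 0 (mod 49).
So ψ(0) = ψ(7) = 0 while 0 ≠ 7, so ψ is not injective.
A non-injective map from the 49-element set ℤ_{49} to itself takes at most 48 distinct values, so it cannot be surjective. Therefore ψ is not surjective.
Since ψ is not surjective, we determine |image(ψ)|. Computing x^31 mod 49 for each x (by repeated squaring, reducing mod 49 at every step), the values ψ(0), ψ(1), …, ψ(48) are: 0, 1, 44, 45, 25, 26, 20, 0, 22, 16, 17, 46, 47, 41, 0, 43, 37, 38, 18, 19, 13, 0, 15, 9, 10, 39, 40, 34, 0, 36, 30, 31, 11, 12, 6, 0, 8, 2, 3, 32, 33, 27, 0, 29, 23, 24, 4, 5, 48.
The distinct values are {0, 1, 2, 3, 4, 5, 6, 8, 9, 10, 11, 12, 13, 15, 16, 17, 18, 19, 20, 22, 23, 24, 25, 26, 27, 29, 30, 31, 32, 33, 34, 36, 37, 38, 39, 40, 41, 43, 44, 45, 46, 47, 48}; there are 43 of them.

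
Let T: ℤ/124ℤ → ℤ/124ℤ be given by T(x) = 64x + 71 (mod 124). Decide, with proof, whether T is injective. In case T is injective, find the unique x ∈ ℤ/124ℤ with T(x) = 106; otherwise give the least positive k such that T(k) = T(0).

We have gcd(64, 124) = 4 > 1. Taking s = 0 and t = 31: T(0) = 71 and T(31) = 64·31 + 71 = 2055 ≡ 71 (mod 124).
So T(0) = T(31) while 0 ≠ 31, thus T is not injective.
Since T is not injective, we find the least positive k with T(k) = T(0): this means 64k ≡ 0 (mod 124), i.e. 124 ∣ 64k. Since gcd(64, 124) = 4, dividing through by 4 this holds exactly when 31 ∣ 16k, and as gcd(16, 31) = 1, exactly when 31 ∣ k.
The smallest positive such k is 31.

31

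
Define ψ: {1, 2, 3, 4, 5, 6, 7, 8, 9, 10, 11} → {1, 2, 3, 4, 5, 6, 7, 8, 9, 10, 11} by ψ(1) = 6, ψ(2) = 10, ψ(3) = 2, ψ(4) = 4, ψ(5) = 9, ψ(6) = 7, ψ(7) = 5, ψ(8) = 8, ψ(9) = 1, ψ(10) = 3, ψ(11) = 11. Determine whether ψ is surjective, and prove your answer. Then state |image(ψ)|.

11

Every element of the codomain has a preimage: 1 = ψ(9), 2 = ψ(3), 3 = ψ(10), 4 = ψ(4), 5 = ψ(7), 6 = ψ(1), 7 = ψ(6), 8 = ψ(8), 9 = ψ(5), 10 = ψ(2), 11 = ψ(11).
So ψ is surjective.
The image of ψ is {1, 2, 3, 4, 5, 6, 7, 8, 9, 10, 11}, which has 11 elements.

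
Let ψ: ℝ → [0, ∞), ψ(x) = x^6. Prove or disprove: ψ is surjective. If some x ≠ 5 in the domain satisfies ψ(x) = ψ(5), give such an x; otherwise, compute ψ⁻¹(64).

For any y ∈ [0, ∞), x = y^{1/6} ∈ ℝ satisfies x^6 = y, so ψ is surjective.
For the follow-up, such an x exists: taking x = −5 ∈ ℝ gives ψ(−5) = 15625 = ψ(5) with −5 ≠ 5.

-5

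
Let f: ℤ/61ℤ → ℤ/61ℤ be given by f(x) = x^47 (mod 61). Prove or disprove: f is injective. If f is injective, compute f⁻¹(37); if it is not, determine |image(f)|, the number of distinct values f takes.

23

Since 61 is prime, the nonzero elements of ℤ/61ℤ form a cyclic group of order 60.
As gcd(47, 60) = 1, raising to the 47th power is a bijection on this group: if x_1^47 ≡ x_2^47 then (x_1x_2^{−1})^47 = 1, and the only element of order dividing gcd(47, 60) = 1 is 1, so x_1 = x_2.
With f(0) = 0 this makes f injective on all of ℤ/61ℤ, hence bijective (finite equal-size domain and codomain). In particular f is injective.
Since f is injective, we find the preimage of 37. The inverse of x ↦ x^47 on (ℤ/61ℤ)^× is x ↦ x^23, because 47·23 = 1081 = 18·60 + 1 ≡ 1 (mod 60) and x^{60} = 1 for x ≠ 0 (Fermat). So f⁻¹(37) = 37^23 mod 61.
Repeated squaring mod 61: 37^1 ≡ 37, 37^2 ≡ 37² = 1369 ≡ 27, 37^4 ≡ 27² = 729 ≡ 58, 37^8 ≡ 58² = 3364 ≡ 9, 37^16 ≡ 9² = 81 ≡ 20. Since 23 = 16 + 4 + 2 + 1, 37^23 ≡ 20·58·27·37: 20·58 = 1160 ≡ 1, then 1·27 = 27, then 27·37 = 999 ≡ 23. So 37^23 ≡ 23 (mod 61).
Hence f⁻¹(37) = 23.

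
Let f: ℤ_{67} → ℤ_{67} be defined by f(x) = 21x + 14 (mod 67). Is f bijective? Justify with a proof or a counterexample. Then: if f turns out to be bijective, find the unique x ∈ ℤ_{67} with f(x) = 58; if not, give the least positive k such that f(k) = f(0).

34

Recall: f is injective if f(a) = f(b) implies a = b.
If f(a) = f(b), then 21a ≡ 21b (mod 67). Because gcd(21, 67) = 1, we may cancel 21 to get a ≡ b (mod 67).
We now compute 21⁻¹ mod 67 explicitly. Euclid's algorithm: 67 = 3·21 + 4, 21 = 5·4 + 1; back-substituting gives 1 = 16·21 − 5·67, so 21⁻¹ ≡ 16 (mod 67).
For any y ∈ ℤ_{67}, x = 16(y − 14) mod 67 satisfies f(x) = 21·16(y − 14) + 14 ≡ y (since 21·16 ≡ 1 mod 67). So every y has a preimage.
Thus f is bijective.
Since f is bijective, we compute f⁻¹(58): solve 21x + 14 ≡ 58 (mod 67), i.e. 21x ≡ 44 (mod 67).
Multiplying by 21⁻¹ = 16 gives x ≡ 16·44 = 704 = 10·67 + 34 ≡ 34 (mod 67).
Check: f(34) = 21·34 + 14 = 728 = 10·67 + 58 ≡ 58 (mod 67).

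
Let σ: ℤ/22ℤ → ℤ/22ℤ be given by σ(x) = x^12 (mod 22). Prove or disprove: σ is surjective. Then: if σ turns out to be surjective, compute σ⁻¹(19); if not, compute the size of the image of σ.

σ(10): Repeated squaring mod 22: 10^1 ≡ 10, 10^2 ≡ 10² = 100 ≡ 12, 10^4 ≡ 12² = 144 ≡ 12, 10^8 ≡ 12² = 144 ≡ 12. Since 12 = 8 + 4, 10^12 ≡ 12·12: 12·12 = 144 ≡ 12. So 10^12 ≡ 12 (mod 22).
σ(12): Repeated squaring mod 22: 12^1 ≡ 12, 12^2 ≡ 12² = 144 ≡ 12, 12^4 ≡ 12² = 144 ≡ 12, 12^8 ≡ 12² = 144 ≡ 12. Since 12 = 8 + 4, 12^12 ≡ 12·12: 12·12 = 144 ≡ 12. So 12^12 ≡ 12 (mod 22).
So σ(10) = σ(12) = 12 while 10 ≠ 12, thus σ is not injective.
A non-injective map from the 22-element set ℤ/22ℤ to itself takes at most 21 distinct values, so it cannot be surjective. Hence σ is not surjective.
Since σ is not surjective, we determine |image(σ)|. Computing x^12 mod 22 for each x (by repeated squaring, reducing mod 22 at every step), the values σ(0), σ(1), …, σ(21) are: 0, 1, 4, 9, 16, 3, 14, 5, 20, 15, 12, 11, 12, 15, 20, 5, 14, 3, 16, 9, 4, 1.
The distinct values are {0, 1, 3, 4, 5, 9, 11, 12, 14, 15, 16, 20}; there are 12 of them.

12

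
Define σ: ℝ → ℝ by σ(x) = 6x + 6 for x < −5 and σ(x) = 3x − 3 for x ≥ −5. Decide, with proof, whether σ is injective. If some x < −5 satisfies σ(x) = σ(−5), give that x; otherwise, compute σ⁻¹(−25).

Both pieces are strictly increasing (slopes 6 and 3), so each is injective on its own interval.
The left piece maps (−∞, −5) onto (−∞, −24); the right piece maps [−5, ∞) onto [−18, ∞).
These images are disjoint, so no value is attained by both pieces. Thus σ is injective.
Because the two images are disjoint, no x < −5 has σ(x) = σ(−5), so we compute σ⁻¹(−25): −25 lies in (−∞, −24), so solve 6x + 6 = −25: x = (−25 − 6)/6 = −31/6.

-31/6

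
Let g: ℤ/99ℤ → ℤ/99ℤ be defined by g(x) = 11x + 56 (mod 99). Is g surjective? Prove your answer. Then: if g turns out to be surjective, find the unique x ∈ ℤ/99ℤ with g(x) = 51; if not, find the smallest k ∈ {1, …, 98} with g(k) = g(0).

Recall that surjectivity means every element of the codomain has a preimage under g.
Since gcd(11, 99) = 11, we have 11x ≡ 0 (mod 11) for all x, so g(x) ≡ 1 (mod 11).
But 0 ≢ 1 (mod 11), so 0 ∈ ℤ/99ℤ has no preimage. So g is not surjective.
Since g is not surjective, we find the least positive k with g(k) = g(0): this means 11k ≡ 0 (mod 99), i.e. 99 ∣ 11k. Since gcd(11, 99) = 11, dividing through by 11 this holds exactly when 9 ∣ k.
The smallest positive such k is 9.

9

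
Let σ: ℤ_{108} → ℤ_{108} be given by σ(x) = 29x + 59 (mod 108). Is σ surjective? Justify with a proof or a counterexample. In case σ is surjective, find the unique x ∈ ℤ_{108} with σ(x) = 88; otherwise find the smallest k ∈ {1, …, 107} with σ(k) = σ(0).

Since gcd(29, 108) = 1, 29 is invertible modulo 108. Euclid's algorithm: 108 = 3·29 + 21, 29 = 1·21 + 8, 21 = 2·8 + 5, 8 = 1·5 + 3, 5 = 1·3 + 2, 3 = 1·2 + 1; back-substituting gives 1 = 41·29 − 11·108, so 29⁻¹ ≡ 41 (mod 108).
Then y ↦ 41(y − 59) is a two-sided inverse to σ, so every y ∈ ℤ_{108} has a preimage.
Thus σ is surjective.
Since σ is surjective, we find σ⁻¹(88): we need 29x ≡ 88 − 59 ≡ 29 (mod 108). Using 29⁻¹ = 41: x ≡ 41·29 = 1189 = 11·108 + 1, so x = 1.
Check: σ(1) = 29·1 + 59 = 88 ≡ 88 (mod 108).

1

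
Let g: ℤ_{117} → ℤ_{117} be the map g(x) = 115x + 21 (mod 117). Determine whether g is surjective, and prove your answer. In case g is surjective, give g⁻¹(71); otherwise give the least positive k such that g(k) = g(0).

By definition, g is surjective if every y in the codomain equals g(x) for some x in the domain.
Since gcd(115, 117) = 1, 115 is invertible modulo 117. Euclid's algorithm: 117 = 1·115 + 2, 115 = 57·2 + 1; back-substituting gives 1 = 58·115 − 57·117, so 115⁻¹ ≡ 58 (mod 117).
For any y ∈ ℤ_{117}, x = 58(y − 21) mod 117 satisfies g(x) = 115·58(y − 21) + 21 ≡ y (since 115·58 ≡ 1 mod 117). So every y has a preimage.
Hence g is surjective.
Since g is surjective, we compute g⁻¹(71): solve 115x + 21 ≡ 71 (mod 117), i.e. 115x ≡ 50 (mod 117).
Multiplying by 115⁻¹ = 58 gives x ≡ 58·50 = 2900 = 24·117 + 92 ≡ 92 (mod 117).
Check: g(92) = 115·92 + 21 = 10601 = 90·117 + 71 ≡ 71 (mod 117).

92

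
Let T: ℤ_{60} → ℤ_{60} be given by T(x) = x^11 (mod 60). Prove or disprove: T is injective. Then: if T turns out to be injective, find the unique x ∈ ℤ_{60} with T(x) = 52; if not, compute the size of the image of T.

T(0) = 0^11 = 0.
T(30): Repeated squaring mod 60: 30^1 ≡ 30, 30^2 ≡ 30² = 900 ≡ 0, 30^4 ≡ 0² = 0, 30^8 ≡ 0² = 0. Since 11 = 8 + 2 + 1, 30^11 ≡ 0·0·30: 0·0 = 0, then 0·30 = 0. So 30^11 ≡ 0 (mod 60).
So T(0) = T(30) = 0 while 0 ≠ 30, therefore T is not injective.
Since T is not injective, we determine |image(T)|. Computing x^11 mod 60 for each x (by repeated squaring, reducing mod 60 at every step), the values T(0), T(1), …, T(59) are: 0, 1, 8, 27, 4, 5, 36, 43, 32, 9, 40, 11, 48, 37, 44, 15, 16, 53, 12, 19, 20, 21, 28, 47, 24, 25, 56, 3, 52, 29, 0, 31, 8, 57, 4, 35, 36, 13, 32, 39, 40, 41, 48, 7, 44, 45, 16, 23, 12, 49, 20, 51, 28, 17, 24, 55, 56, 33, 52, 59.
The distinct values are {0, 1, 3, 4, 5, 7, 8, 9, 11, 12, 13, 15, 16, 17, 19, 20, 21, 23, 24, 25, 27, 28, 29, 31, 32, 33, 35, 36, 37, 39, 40, 41, 43, 44, 45, 47, 48, 49, 51, 52, 53, 55, 56, 57, 59}; there are 45 of them.

45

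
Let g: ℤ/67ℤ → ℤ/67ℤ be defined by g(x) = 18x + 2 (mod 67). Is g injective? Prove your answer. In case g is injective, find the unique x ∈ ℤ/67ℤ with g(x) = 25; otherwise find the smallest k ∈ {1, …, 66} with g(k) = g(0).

Recall that g is injective when g(s) = g(t) forces s = t.
Suppose g(s) = g(t) in ℤ/67ℤ. Then 18s + 2 ≡ 18t + 2 (mod 67), so 18(s − t) ≡ 0 (mod 67).
Since gcd(18, 67) = 1, 18 is invertible modulo 67, therefore s − t ≡ 0 (mod 67), i.e. s = t.
So g is injective.
We now compute 18⁻¹ mod 67 explicitly. Euclid's algorithm: 67 = 3·18 + 13, 18 = 1·13 + 5, 13 = 2·5 + 3, 5 = 1·3 + 2, 3 = 1·2 + 1; back-substituting gives 1 = 41·18 − 11·67, so 18⁻¹ ≡ 41 (mod 67).
Since g is injective, we compute g⁻¹(25): solve 18x + 2 ≡ 25 (mod 67), i.e. 18x ≡ 23 (mod 67).
Multiplying by 18⁻¹ = 41 gives x ≡ 41·23 = 943 = 14·67 + 5 ≡ 5 (mod 67).
Check: g(5) = 18·5 + 2 = 92 = 1·67 + 25 ≡ 25 (mod 67).

5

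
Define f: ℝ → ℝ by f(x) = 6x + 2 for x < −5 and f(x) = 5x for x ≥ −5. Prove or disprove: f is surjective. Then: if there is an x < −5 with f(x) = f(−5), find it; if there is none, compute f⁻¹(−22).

-22/5

Both pieces are strictly increasing (slopes 6 and 5), so each is injective on its own interval.
The left piece maps (−∞, −5) onto (−∞, −28); the right piece maps [−5, ∞) onto [−25, ∞).
The union (−∞, −28) ∪ [−25, ∞) omits the interval between −28 and −25; in particular −28 has no preimage. So f is not surjective.
Because the two images are disjoint, no x < −5 has f(x) = f(−5), so we compute f⁻¹(−22): −22 lies in [−25, ∞), so solve 5x = −22: x = (−22 − 0)/5 = −22/5.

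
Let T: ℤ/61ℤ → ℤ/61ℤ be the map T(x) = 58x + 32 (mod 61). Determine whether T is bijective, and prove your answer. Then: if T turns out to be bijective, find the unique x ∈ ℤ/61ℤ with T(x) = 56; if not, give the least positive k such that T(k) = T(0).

53

If T(u) = T(v), then 58u ≡ 58v (mod 61). Because gcd(58, 61) = 1, we may cancel 58 to get u ≡ v (mod 61).
We now compute 58⁻¹ mod 61 explicitly. Euclid's algorithm: 61 = 1·58 + 3, 58 = 19·3 + 1; back-substituting gives 1 = 20·58 − 19·61, so 58⁻¹ ≡ 20 (mod 61).
Then y ↦ 20(y − 32) is a two-sided inverse to T, so every y ∈ ℤ/61ℤ has a preimage.
So T is bijective.
Since T is bijective, we find T⁻¹(56): we need 58x ≡ 56 − 32 ≡ 24 (mod 61). Using 58⁻¹ = 20: x ≡ 20·24 = 480 = 7·61 + 53, so x = 53.
Check: T(53) = 58·53 + 32 = 3106 = 50·61 + 56 ≡ 56 (mod 61).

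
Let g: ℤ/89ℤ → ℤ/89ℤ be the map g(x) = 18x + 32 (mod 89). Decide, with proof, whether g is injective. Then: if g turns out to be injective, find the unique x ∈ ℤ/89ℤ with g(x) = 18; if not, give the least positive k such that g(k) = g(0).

Suppose g(s) = g(t) in ℤ/89ℤ. Then 18s + 32 ≡ 18t + 32 (mod 89), hence 18(s − t) ≡ 0 (mod 89).
Since gcd(18, 89) = 1, 18 is invertible modulo 89, hence s − t ≡ 0 (mod 89), i.e. s = t.
Hence g is injective.
We now compute 18⁻¹ mod 89 explicitly. Euclid's algorithm: 89 = 4·18 + 17, 18 = 1·17 + 1; back-substituting gives 1 = 5·18 − 1·89, so 18⁻¹ ≡ 5 (mod 89).
Since g is injective, we find g⁻¹(18): we need 18x ≡ 18 − 32 ≡ 75 (mod 89). Using 18⁻¹ = 5: x ≡ 5·75 = 375 = 4·89 + 19, so x = 19.
Check: g(19) = 18·19 + 32 = 374 = 4·89 + 18 ≡ 18 (mod 89).

19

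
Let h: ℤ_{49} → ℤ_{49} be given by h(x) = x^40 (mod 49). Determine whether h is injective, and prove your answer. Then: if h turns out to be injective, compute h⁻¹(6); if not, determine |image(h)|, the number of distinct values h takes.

h(0) = 0^40 = 0.
h(7): Repeated squaring mod 49: 7^1 ≡ 7, 7^2 ≡ 7² = 49 ≡ 0, 7^4 ≡ 0² = 0, 7^8 ≡ 0² = 0, 7^16 ≡ 0² = 0, 7^32 ≡ 0² = 0. Since 40 = 32 + 8, 7^40 ≡ 0·0: 0·0 = 0. So 7^40 ≡ 0 (mod 49).
So h(0) = h(7) = 0 while 0 ≠ 7, thus h is not injective.
Since h is not injective, we determine |image(h)|. Computing x^40 mod 49 for each x (by repeated squaring, reducing mod 49 at every step), the values h(0), h(1), …, h(48) are: 0, 1, 37, 11, 46, 2, 15, 0, 36, 23, 25, 32, 16, 29, 0, 22, 9, 39, 18, 30, 43, 0, 8, 44, 4, 4, 44, 8, 0, 43, 30, 18, 39, 9, 22, 0, 29, 16, 32, 25, 23, 36, 0, 15, 2, 46, 11, 37, 1.
The distinct values are {0, 1, 2, 4, 8, 9, 11, 15, 16, 18, 22, 23, 25, 29, 30, 32, 36, 37, 39, 43, 44, 46}; there are 22 of them.

22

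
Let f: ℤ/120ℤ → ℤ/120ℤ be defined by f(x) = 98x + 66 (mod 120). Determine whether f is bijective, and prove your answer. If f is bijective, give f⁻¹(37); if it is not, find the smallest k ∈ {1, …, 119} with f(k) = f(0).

Recall: injectivity means: for all s, t in the domain, f(s) = f(t) implies s = t.
We have gcd(98, 120) = 2 > 1. Taking s = 0 and t = 60: f(0) = 66 and f(60) = 98·60 + 66 = 5946 ≡ 66 (mod 120).
So f(0) = f(60) while 0 ≠ 60, thus f is not injective, hence not bijective.
Since f is not bijective, we find the least positive k with f(k) = f(0): this means 98k ≡ 0 (mod 120), i.e. 120 ∣ 98k. Since gcd(98, 120) = 2, dividing through by 2 this holds exactly when 60 ∣ 49k, and as gcd(49, 60) = 1, exactly when 60 ∣ k.
The smallest positive such k is 60.

60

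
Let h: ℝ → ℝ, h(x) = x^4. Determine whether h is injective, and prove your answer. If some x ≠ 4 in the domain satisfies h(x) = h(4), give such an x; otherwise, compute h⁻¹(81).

-4

h(4) = 256 = (−4)^4 = h(−4) (since 4 is even), with 4 ≠ −4. So h is not injective.
For the follow-up, such an x exists: taking x = −4 ∈ ℝ gives h(−4) = 256 = h(4) with −4 ≠ 4.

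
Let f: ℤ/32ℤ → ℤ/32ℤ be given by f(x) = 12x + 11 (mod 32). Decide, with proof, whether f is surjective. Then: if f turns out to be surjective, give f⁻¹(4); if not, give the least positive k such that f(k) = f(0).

8

Recall that surjectivity means every element of the codomain has a preimage under f.
Since gcd(12, 32) = 4, we have 12x ≡ 0 (mod 4) for all x, so f(x) ≡ 3 (mod 4).
But 0 ≢ 3 (mod 4), so 0 ∈ ℤ/32ℤ has no preimage. So f is not surjective.
Since f is not surjective, we find the least positive k with f(k) = f(0): this means 12k ≡ 0 (mod 32), i.e. 32 ∣ 12k. Since gcd(12, 32) = 4, dividing through by 4 this holds exactly when 8 ∣ 3k, and as gcd(3, 8) = 1, exactly when 8 ∣ k.
The smallest positive such k is 8.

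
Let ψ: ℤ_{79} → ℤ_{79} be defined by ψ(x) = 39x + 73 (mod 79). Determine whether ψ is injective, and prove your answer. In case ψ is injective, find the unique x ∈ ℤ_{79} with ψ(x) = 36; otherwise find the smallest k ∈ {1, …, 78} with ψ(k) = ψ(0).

74

Suppose ψ(x_1) = ψ(x_2) in ℤ_{79}. Then 39x_1 + 73 ≡ 39x_2 + 73 (mod 79), so 39(x_1 − x_2) ≡ 0 (mod 79).
Since gcd(39, 79) = 1, 39 is invertible modulo 79, therefore x_1 − x_2 ≡ 0 (mod 79), i.e. x_1 = x_2.
So ψ is injective.
We now compute 39⁻¹ mod 79 explicitly. Euclid's algorithm: 79 = 2·39 + 1; back-substituting gives 1 = 77·39 − 38·79, so 39⁻¹ ≡ 77 (mod 79).
Since ψ is injective, we find ψ⁻¹(36): we need 39x ≡ 36 − 73 ≡ 42 (mod 79). Using 39⁻¹ = 77: x ≡ 77·42 = 3234 = 40·79 + 74, so x = 74.
Check: ψ(74) = 39·74 + 73 = 2959 = 37·79 + 36 ≡ 36 (mod 79).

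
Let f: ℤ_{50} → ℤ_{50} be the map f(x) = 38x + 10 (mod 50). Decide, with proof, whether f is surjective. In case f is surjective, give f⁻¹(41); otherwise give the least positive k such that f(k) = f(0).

Since gcd(38, 50) = 2, we have 38x ≡ 0 (mod 2) for all x, so f(x) ≡ 0 (mod 2).
But 1 ≢ 0 (mod 2), so 1 ∈ ℤ_{50} has no preimage. Hence f is not surjective.
Since f is not surjective, we find the least positive k with f(k) = f(0): this means 38k ≡ 0 (mod 50), i.e. 50 ∣ 38k. Since gcd(38, 50) = 2, dividing through by 2 this holds exactly when 25 ∣ 19k, and as gcd(19, 25) = 1, exactly when 25 ∣ k.
The smallest positive such k is 25.

25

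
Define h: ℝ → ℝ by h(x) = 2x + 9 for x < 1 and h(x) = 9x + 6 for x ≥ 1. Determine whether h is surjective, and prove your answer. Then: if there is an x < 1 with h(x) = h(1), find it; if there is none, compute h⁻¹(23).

Both pieces are strictly increasing (slopes 2 and 9), so each is injective on its own interval.
The left piece maps (−∞, 1) onto (−∞, 11); the right piece maps [1, ∞) onto [15, ∞).
The union (−∞, 11) ∪ [15, ∞) omits the interval between 11 and 15; in particular 11 has no preimage. So h is not surjective.
Because the two images are disjoint, no x < 1 has h(x) = h(1), so we compute h⁻¹(23): 23 lies in [15, ∞), so solve 9x + 6 = 23: x = (23 − 6)/9 = 17/9.

17/9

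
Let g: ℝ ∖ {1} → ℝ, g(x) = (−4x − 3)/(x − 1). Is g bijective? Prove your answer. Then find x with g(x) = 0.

-3/4

If g(x) = −4, cross-multiplying gives 1(−4x − 3) = −4(x − 1), which simplifies to −3 = 4 — false.  So −4 has no preimage and g is not surjective.
Hence g is not bijective.
Solving g(x) = 0: cross-multiplying gives −4x − 3 = 0(x − 1), which rearranges to −4x = 3, so x = −3/4.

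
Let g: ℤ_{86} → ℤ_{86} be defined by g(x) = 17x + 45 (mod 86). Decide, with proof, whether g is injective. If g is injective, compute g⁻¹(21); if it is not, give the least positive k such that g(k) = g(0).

Recall that g is injective if g(a) = g(b) implies a = b.
If g(a) = g(b), then 17a ≡ 17b (mod 86). Because gcd(17, 86) = 1, we may cancel 17 to get a ≡ b (mod 86).
Therefore g is injective.
We now compute 17⁻¹ mod 86 explicitly. Euclid's algorithm: 86 = 5·17 + 1; back-substituting gives 1 = 81·17 − 16·86, so 17⁻¹ ≡ 81 (mod 86).
Since g is injective, we compute g⁻¹(21): solve 17x + 45 ≡ 21 (mod 86), i.e. 17x ≡ 62 (mod 86).
Multiplying by 17⁻¹ = 81 gives x ≡ 81·62 = 5022 = 58·86 + 34 ≡ 34 (mod 86).
Check: g(34) = 17·34 + 45 = 623 = 7·86 + 21 ≡ 21 (mod 86).

34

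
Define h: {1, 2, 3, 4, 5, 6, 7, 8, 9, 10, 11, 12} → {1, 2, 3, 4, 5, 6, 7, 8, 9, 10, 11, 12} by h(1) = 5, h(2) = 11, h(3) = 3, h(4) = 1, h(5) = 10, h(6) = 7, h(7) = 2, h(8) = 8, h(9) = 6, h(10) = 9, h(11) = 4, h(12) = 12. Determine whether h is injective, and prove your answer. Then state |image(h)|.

12

The values h(1), …, h(12) are 5, 11, 3, 1, 10, 7, 2, 8, 6, 9, 4, 12 — all distinct.
So h(a) = h(b) only when a = b, and h is injective.
The image of h is {1, 2, 3, 4, 5, 6, 7, 8, 9, 10, 11, 12}, which has 12 elements.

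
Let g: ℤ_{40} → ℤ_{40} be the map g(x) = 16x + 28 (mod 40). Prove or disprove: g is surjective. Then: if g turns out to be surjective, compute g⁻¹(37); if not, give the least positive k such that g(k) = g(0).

5

By definition, g is surjective if every y in the codomain equals g(x) for some x in the domain.
Since gcd(16, 40) = 8, we have 16x ≡ 0 (mod 8) for all x, so g(x) ≡ 4 (mod 8).
But 0 ≢ 4 (mod 8), so 0 ∈ ℤ_{40} has no preimage. Hence g is not surjective.
Since g is not surjective, we find the least positive k with g(k) = g(0): this means 16k ≡ 0 (mod 40), i.e. 40 ∣ 16k. Since gcd(16, 40) = 8, dividing through by 8 this holds exactly when 5 ∣ 2k, and as gcd(2, 5) = 1, exactly when 5 ∣ k.
The smallest positive such k is 5.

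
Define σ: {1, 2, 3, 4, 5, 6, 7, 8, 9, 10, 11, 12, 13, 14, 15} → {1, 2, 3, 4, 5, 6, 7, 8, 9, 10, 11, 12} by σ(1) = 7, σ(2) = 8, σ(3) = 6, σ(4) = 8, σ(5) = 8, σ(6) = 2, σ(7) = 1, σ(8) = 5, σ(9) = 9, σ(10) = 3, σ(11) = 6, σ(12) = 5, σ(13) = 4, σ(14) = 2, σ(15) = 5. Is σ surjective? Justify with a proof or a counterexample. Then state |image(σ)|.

No element maps to 10, so σ is not surjective.
The image of σ is {1, 2, 3, 4, 5, 6, 7, 8, 9}, which has 9 elements.

9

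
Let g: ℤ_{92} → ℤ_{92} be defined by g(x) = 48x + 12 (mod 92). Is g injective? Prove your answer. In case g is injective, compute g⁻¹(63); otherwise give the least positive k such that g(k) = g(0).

23

We have gcd(48, 92) = 4 > 1. Taking s = 0 and t = 23: g(0) = 12 and g(23) = 48·23 + 12 = 1116 ≡ 12 (mod 92).
So g(0) = g(23) while 0 ≠ 23, thus g is not injective.
Since g is not injective, we find the least positive k with g(k) = g(0): this means 48k ≡ 0 (mod 92), i.e. 92 ∣ 48k. Since gcd(48, 92) = 4, dividing through by 4 this holds exactly when 23 ∣ 12k, and as gcd(12, 23) = 1, exactly when 23 ∣ k.
The smallest positive such k is 23.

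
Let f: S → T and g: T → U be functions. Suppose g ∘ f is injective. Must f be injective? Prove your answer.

injective

Suppose f(s) = f(t). Applying g: (g ∘ f)(s) = (g ∘ f)(t). Since g ∘ f is injective, s = t. Hence f is injective.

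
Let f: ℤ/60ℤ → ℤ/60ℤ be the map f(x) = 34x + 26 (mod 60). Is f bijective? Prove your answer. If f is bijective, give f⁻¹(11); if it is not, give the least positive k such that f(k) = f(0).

30

We have gcd(34, 60) = 2 > 1. Taking u = 0 and v = 30: f(0) = 26 and f(30) = 34·30 + 26 = 1046 ≡ 26 (mod 60).
So f(0) = f(30) while 0 ≠ 30, hence f is not injective, hence not bijective.
Since f is not bijective, we find the least positive k with f(k) = f(0): this means 34k ≡ 0 (mod 60), i.e. 60 ∣ 34k. Since gcd(34, 60) = 2, dividing through by 2 this holds exactly when 30 ∣ 17k, and as gcd(17, 30) = 1, exactly when 30 ∣ k.
The smallest positive such k is 30.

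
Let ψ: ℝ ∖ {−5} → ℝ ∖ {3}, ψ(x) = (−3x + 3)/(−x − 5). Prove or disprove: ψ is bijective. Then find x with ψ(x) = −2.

-7/5

Suppose ψ(x_1) = ψ(x_2). Cross-multiplying: (−3x_1 + 3)(−x_2 − 5) = (−3x_2 + 3)(−x_1 − 5).
Expanding both sides and cancelling the symmetric terms leaves 18·(x_1 − x_2) = 0. Since 18 ≠ 0, x_1 = x_2. Therefore ψ is injective.
For any y ≠ 3, solving y(−x − 5) = −3x + 3 for x gives a well-defined x ≠ −5. So ψ is surjective.
Thus ψ is bijective.
Solving ψ(x) = −2: cross-multiplying gives −3x + 3 = −2(−x − 5), which rearranges to −5x = 7, so x = −7/5.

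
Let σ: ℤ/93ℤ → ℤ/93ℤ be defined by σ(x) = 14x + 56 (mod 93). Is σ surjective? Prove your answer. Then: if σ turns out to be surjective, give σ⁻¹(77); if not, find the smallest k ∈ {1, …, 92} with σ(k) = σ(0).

Since gcd(14, 93) = 1, 14 is invertible modulo 93. Euclid's algorithm: 93 = 6·14 + 9, 14 = 1·9 + 5, 9 = 1·5 + 4, 5 = 1·4 + 1; back-substituting gives 1 = 20·14 − 3·93, so 14⁻¹ ≡ 20 (mod 93).
Then y ↦ 20(y − 56) is a two-sided inverse to σ, so every y ∈ ℤ/93ℤ has a preimage.
Hence σ is surjective.
Since σ is surjective, we find σ⁻¹(77): we need 14x ≡ 77 − 56 ≡ 21 (mod 93). Using 14⁻¹ = 20: x ≡ 20·21 = 420 = 4·93 + 48, so x = 48.
Check: σ(48) = 14·48 + 56 = 728 = 7·93 + 77 ≡ 77 (mod 93).

48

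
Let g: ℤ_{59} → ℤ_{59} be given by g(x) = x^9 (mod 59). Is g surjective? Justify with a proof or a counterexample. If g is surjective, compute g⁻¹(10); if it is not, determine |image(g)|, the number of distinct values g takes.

43

Since 59 is prime, the nonzero elements of ℤ_{59} form a cyclic group of order 58.
As gcd(9, 58) = 1, raising to the 9th power is a bijection on this group: if s^9 ≡ t^9 then (st^{−1})^9 = 1, and the only element of order dividing gcd(9, 58) = 1 is 1, so s = t.
With g(0) = 0 this makes g injective on all of ℤ_{59}, hence bijective (finite equal-size domain and codomain). In particular g is surjective.
Since g is surjective, we find the preimage of 10. The inverse of x ↦ x^9 on (ℤ_{59})^× is x ↦ x^13, because 9·13 = 117 = 2·58 + 1 ≡ 1 (mod 58) and x^{58} = 1 for x ≠ 0 (Fermat). So g⁻¹(10) = 10^13 mod 59.
Repeated squaring mod 59: 10^1 ≡ 10, 10^2 ≡ 10² = 100 ≡ 41, 10^4 ≡ 41² = 1681 ≡ 29, 10^8 ≡ 29² = 841 ≡ 15. Since 13 = 8 + 4 + 1, 10^13 ≡ 15·29·10: 15·29 = 435 ≡ 22, then 22·10 = 220 ≡ 43. So 10^13 ≡ 43 (mod 59).
Hence g⁻¹(10) = 43.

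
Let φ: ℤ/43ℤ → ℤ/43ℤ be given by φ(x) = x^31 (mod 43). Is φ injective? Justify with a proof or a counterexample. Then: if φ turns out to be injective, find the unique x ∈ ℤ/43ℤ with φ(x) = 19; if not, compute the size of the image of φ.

5

Since 43 is prime, the nonzero elements of ℤ/43ℤ form a cyclic group of order 42.
As gcd(31, 42) = 1, raising to the 31st power is a bijection on this group: if u^31 ≡ v^31 then (uv^{−1})^31 = 1, and the only element of order dividing gcd(31, 42) = 1 is 1, so u = v.
With φ(0) = 0 this makes φ injective on all of ℤ/43ℤ, hence bijective (finite equal-size domain and codomain). In particular φ is injective.
Since φ is injective, we find the preimage of 19. The inverse of x ↦ x^31 on (ℤ/43ℤ)^× is x ↦ x^19, because 31·19 = 589 = 14·42 + 1 ≡ 1 (mod 42) and x^{42} = 1 for x ≠ 0 (Fermat). So φ⁻¹(19) = 19^19 mod 43.
Repeated squaring mod 43: 19^1 ≡ 19, 19^2 ≡ 19² = 361 ≡ 17, 19^4 ≡ 17² = 289 ≡ 31, 19^8 ≡ 31² = 961 ≡ 15, 19^16 ≡ 15² = 225 ≡ 10. Since 19 = 16 + 2 + 1, 19^19 ≡ 10·17·19: 10·17 = 170 ≡ 41, then 41·19 = 779 ≡ 5. So 19^19 ≡ 5 (mod 43).
Hence φ⁻¹(19) = 5.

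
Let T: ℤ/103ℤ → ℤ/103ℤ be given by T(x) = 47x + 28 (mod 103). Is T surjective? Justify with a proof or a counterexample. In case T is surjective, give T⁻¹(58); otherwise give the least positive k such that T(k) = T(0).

62

By definition, surjectivity means every element of the codomain has a preimage under T.
Since gcd(47, 103) = 1, 47 is invertible modulo 103. Euclid's algorithm: 103 = 2·47 + 9, 47 = 5·9 + 2, 9 = 4·2 + 1; back-substituting gives 1 = 57·47 − 26·103, so 47⁻¹ ≡ 57 (mod 103).
For any y ∈ ℤ/103ℤ, x = 57(y − 28) mod 103 satisfies T(x) = 47·57(y − 28) + 28 ≡ y (since 47·57 ≡ 1 mod 103). So every y has a preimage.
Hence T is surjective.
Since T is surjective, we compute T⁻¹(58): solve 47x + 28 ≡ 58 (mod 103), i.e. 47x ≡ 30 (mod 103).
Multiplying by 47⁻¹ = 57 gives x ≡ 57·30 = 1710 = 16·103 + 62 ≡ 62 (mod 103).
Check: T(62) = 47·62 + 28 = 2942 = 28·103 + 58 ≡ 58 (mod 103).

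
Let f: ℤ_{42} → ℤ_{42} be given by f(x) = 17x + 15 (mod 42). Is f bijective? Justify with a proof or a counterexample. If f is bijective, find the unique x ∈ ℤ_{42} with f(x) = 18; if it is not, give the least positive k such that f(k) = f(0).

By definition, f is injective when f(a) = f(b) forces a = b.
If f(a) = f(b), then 17a ≡ 17b (mod 42). Because gcd(17, 42) = 1, we may cancel 17 to get a ≡ b (mod 42).
We now compute 17⁻¹ mod 42 explicitly. Euclid's algorithm: 42 = 2·17 + 8, 17 = 2·8 + 1; back-substituting gives 1 = 5·17 − 2·42, so 17⁻¹ ≡ 5 (mod 42).
Then y ↦ 5(y − 15) is a two-sided inverse to f, so every y ∈ ℤ_{42} has a preimage.
Therefore f is bijective.
Since f is bijective, we find f⁻¹(18): we need 17x ≡ 18 − 15 ≡ 3 (mod 42). Using 17⁻¹ = 5: x ≡ 5·3 = 15, so x = 15.
Check: f(15) = 17·15 + 15 = 270 = 6·42 + 18 ≡ 18 (mod 42).

15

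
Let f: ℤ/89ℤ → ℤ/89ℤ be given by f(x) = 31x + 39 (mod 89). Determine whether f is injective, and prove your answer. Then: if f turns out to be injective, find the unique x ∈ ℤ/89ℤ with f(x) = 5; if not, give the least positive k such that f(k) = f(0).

19

By definition, injectivity means: for all a, b in the domain, f(a) = f(b) implies a = b.
If f(a) = f(b), then 31a ≡ 31b (mod 89). Because gcd(31, 89) = 1, we may cancel 31 to get a ≡ b (mod 89).
So f is injective.
We now compute 31⁻¹ mod 89 explicitly. Euclid's algorithm: 89 = 2·31 + 27, 31 = 1·27 + 4, 27 = 6·4 + 3, 4 = 1·3 + 1; back-substituting gives 1 = 23·31 − 8·89, so 31⁻¹ ≡ 23 (mod 89).
Since f is injective, we compute f⁻¹(5): solve 31x + 39 ≡ 5 (mod 89), i.e. 31x ≡ 55 (mod 89).
Multiplying by 31⁻¹ = 23 gives x ≡ 23·55 = 1265 = 14·89 + 19 ≡ 19 (mod 89).
Check: f(19) = 31·19 + 39 = 628 = 7·89 + 5 ≡ 5 (mod 89).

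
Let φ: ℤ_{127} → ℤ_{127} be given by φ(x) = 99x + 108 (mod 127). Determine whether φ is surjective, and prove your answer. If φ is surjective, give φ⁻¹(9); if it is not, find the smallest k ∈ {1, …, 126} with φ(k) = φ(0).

By definition, φ is surjective if every y in the codomain equals φ(x) for some x in the domain.
Since gcd(99, 127) = 1, 99 is invertible modulo 127. Euclid's algorithm: 127 = 1·99 + 28, 99 = 3·28 + 15, 28 = 1·15 + 13, 15 = 1·13 + 2, 13 = 6·2 + 1; back-substituting gives 1 = 68·99 − 53·127, so 99⁻¹ ≡ 68 (mod 127).
For any y ∈ ℤ_{127}, x = 68(y − 108) mod 127 satisfies φ(x) = 99·68(y − 108) + 108 ≡ y (since 99·68 ≡ 1 mod 127). So every y has a preimage.
Thus φ is surjective.
Since φ is surjective, we find φ⁻¹(9): we need 99x ≡ 9 − 108 ≡ 28 (mod 127). Using 99⁻¹ = 68: x ≡ 68·28 = 1904 = 14·127 + 126, so x = 126.
Check: φ(126) = 99·126 + 108 = 12582 = 99·127 + 9 ≡ 9 (mod 127).

126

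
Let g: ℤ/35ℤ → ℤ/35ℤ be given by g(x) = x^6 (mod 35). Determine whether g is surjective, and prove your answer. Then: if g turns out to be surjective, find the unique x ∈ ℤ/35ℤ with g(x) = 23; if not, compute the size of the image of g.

g(2): Repeated squaring mod 35: 2^1 ≡ 2, 2^2 ≡ 2² = 4, 2^4 ≡ 4² = 16. Since 6 = 4 + 2, 2^6 ≡ 16·4: 16·4 = 64 ≡ 29. So 2^6 ≡ 29 (mod 35).
g(3): Repeated squaring mod 35: 3^1 ≡ 3, 3^2 ≡ 3² = 9, 3^4 ≡ 9² = 81 ≡ 11. Since 6 = 4 + 2, 3^6 ≡ 11·9: 11·9 = 99 ≡ 29. So 3^6 ≡ 29 (mod 35).
So g(2) = g(3) = 29 while 2 ≠ 3, therefore g is not injective.
A non-injective map from the 35-element set ℤ/35ℤ to itself takes at most 34 distinct values, so it cannot be surjective. Therefore g is not surjective.
Since g is not surjective, we determine |image(g)|. Computing x^6 mod 35 for each x (by repeated squaring, reducing mod 35 at every step), the values g(0), g(1), …, g(34) are: 0, 1, 29, 29, 1, 15, 1, 14, 29, 1, 15, 1, 29, 29, 21, 15, 1, 29, 29, 1, 15, 21, 29, 29, 1, 15, 1, 29, 14, 1, 15, 1, 29, 29, 1.
The distinct values are {0, 1, 14, 15, 21, 29}; there are 6 of them.

6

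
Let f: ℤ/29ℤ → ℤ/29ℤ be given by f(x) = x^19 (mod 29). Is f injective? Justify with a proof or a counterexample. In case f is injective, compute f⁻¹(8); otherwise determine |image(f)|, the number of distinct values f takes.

Since 29 is prime, the nonzero elements of ℤ/29ℤ form a cyclic group of order 28.
As gcd(19, 28) = 1, raising to the 19th power is a bijection on this group: if x_1^19 ≡ x_2^19 then (x_1x_2^{−1})^19 = 1, and the only element of order dividing gcd(19, 28) = 1 is 1, so x_1 = x_2.
With f(0) = 0 this makes f injective on all of ℤ/29ℤ, hence bijective (finite equal-size domain and codomain). In particular f is injective.
Since f is injective, we find the preimage of 8. The inverse of x ↦ x^19 on (ℤ/29ℤ)^× is x ↦ x^3, because 19·3 = 57 = 2·28 + 1 ≡ 1 (mod 28) and x^{28} = 1 for x ≠ 0 (Fermat). So f⁻¹(8) = 8^3 mod 29.
Repeated squaring mod 29: 8^1 ≡ 8, 8^2 ≡ 8² = 64 ≡ 6. Since 3 = 2 + 1, 8^3 ≡ 6·8: 6·8 = 48 ≡ 19. So 8^3 ≡ 19 (mod 29).
Hence f⁻¹(8) = 19.

19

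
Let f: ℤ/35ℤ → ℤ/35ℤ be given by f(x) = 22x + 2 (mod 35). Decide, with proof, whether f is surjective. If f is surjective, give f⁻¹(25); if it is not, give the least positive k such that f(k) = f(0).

9

Recall: surjectivity means every element of the codomain has a preimage under f.
Since gcd(22, 35) = 1, 22 is invertible modulo 35. Euclid's algorithm: 35 = 1·22 + 13, 22 = 1·13 + 9, 13 = 1·9 + 4, 9 = 2·4 + 1; back-substituting gives 1 = 8·22 − 5·35, so 22⁻¹ ≡ 8 (mod 35).
For any y ∈ ℤ/35ℤ, x = 8(y − 2) mod 35 satisfies f(x) = 22·8(y − 2) + 2 ≡ y (since 22·8 ≡ 1 mod 35). So every y has a preimage.
Hence f is surjective.
Since f is surjective, we find f⁻¹(25): we need 22x ≡ 25 − 2 ≡ 23 (mod 35). Using 22⁻¹ = 8: x ≡ 8·23 = 184 = 5·35 + 9, so x = 9.
Check: f(9) = 22·9 + 2 = 200 = 5·35 + 25 ≡ 25 (mod 35).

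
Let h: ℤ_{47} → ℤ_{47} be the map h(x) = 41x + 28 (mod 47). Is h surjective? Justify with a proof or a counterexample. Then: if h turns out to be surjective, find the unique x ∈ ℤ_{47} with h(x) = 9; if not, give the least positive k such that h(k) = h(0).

Since gcd(41, 47) = 1, 41 is invertible modulo 47. Euclid's algorithm: 47 = 1·41 + 6, 41 = 6·6 + 5, 6 = 1·5 + 1; back-substituting gives 1 = 39·41 − 34·47, so 41⁻¹ ≡ 39 (mod 47).
For any y ∈ ℤ_{47}, x = 39(y − 28) mod 47 satisfies h(x) = 41·39(y − 28) + 28 ≡ y (since 41·39 ≡ 1 mod 47). So every y has a preimage.
Therefore h is surjective.
Since h is surjective, we compute h⁻¹(9): solve 41x + 28 ≡ 9 (mod 47), i.e. 41x ≡ 28 (mod 47).
Multiplying by 41⁻¹ = 39 gives x ≡ 39·28 = 1092 = 23·47 + 11 ≡ 11 (mod 47).
Check: h(11) = 41·11 + 28 = 479 = 10·47 + 9 ≡ 9 (mod 47).

11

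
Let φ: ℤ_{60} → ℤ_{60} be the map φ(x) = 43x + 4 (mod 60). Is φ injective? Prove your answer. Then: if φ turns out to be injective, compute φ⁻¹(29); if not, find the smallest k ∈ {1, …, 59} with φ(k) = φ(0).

By definition, φ is injective if φ(u) = φ(v) implies u = v.
If φ(u) = φ(v), then 43u ≡ 43v (mod 60). Because gcd(43, 60) = 1, we may cancel 43 to get u ≡ v (mod 60).
Therefore φ is injective.
We now compute 43⁻¹ mod 60 explicitly. Euclid's algorithm: 60 = 1·43 + 17, 43 = 2·17 + 9, 17 = 1·9 + 8, 9 = 1·8 + 1; back-substituting gives 1 = 7·43 − 5·60, so 43⁻¹ ≡ 7 (mod 60).
Since φ is injective, we compute φ⁻¹(29): solve 43x + 4 ≡ 29 (mod 60), i.e. 43x ≡ 25 (mod 60).
Multiplying by 43⁻¹ = 7 gives x ≡ 7·25 = 175 = 2·60 + 55 ≡ 55 (mod 60).
Check: φ(55) = 43·55 + 4 = 2369 = 39·60 + 29 ≡ 29 (mod 60).

55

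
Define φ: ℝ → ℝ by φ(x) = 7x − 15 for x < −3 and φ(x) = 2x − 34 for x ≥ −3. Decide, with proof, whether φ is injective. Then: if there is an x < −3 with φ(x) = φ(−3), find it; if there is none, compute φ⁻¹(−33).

-25/7

Both pieces are strictly increasing (slopes 7 and 2), so each is injective on its own interval.
The left piece maps (−∞, −3) onto (−∞, −36); the right piece maps [−3, ∞) onto [−40, ∞).
These images overlap. In particular φ(−3) = −40 (right piece), and solving 7x − 15 = −40 on the left piece gives x = −25/7 < −3.
So φ(−25/7) = φ(−3) with −25/7 ≠ −3, and φ is not injective. This x = −25/7 is the requested value below −3.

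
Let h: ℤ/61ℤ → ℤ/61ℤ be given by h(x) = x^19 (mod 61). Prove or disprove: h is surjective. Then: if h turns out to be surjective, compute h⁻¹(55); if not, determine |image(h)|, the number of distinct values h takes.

43

Since 61 is prime, the nonzero elements of ℤ/61ℤ form a cyclic group of order 60.
As gcd(19, 60) = 1, raising to the 19th power is a bijection on this group: if u^19 ≡ v^19 then (uv^{−1})^19 = 1, and the only element of order dividing gcd(19, 60) = 1 is 1, so u = v.
With h(0) = 0 this makes h injective on all of ℤ/61ℤ, hence bijective (finite equal-size domain and codomain). In particular h is surjective.
Since h is surjective, we find the preimage of 55. The inverse of x ↦ x^19 on (ℤ/61ℤ)^× is x ↦ x^19, because 19·19 = 361 = 6·60 + 1 ≡ 1 (mod 60) and x^{60} = 1 for x ≠ 0 (Fermat). So h⁻¹(55) = 55^19 mod 61.
Repeated squaring mod 61: 55^1 ≡ 55, 55^2 ≡ 55² = 3025 ≡ 36, 55^4 ≡ 36² = 1296 ≡ 15, 55^8 ≡ 15² = 225 ≡ 42, 55^16 ≡ 42² = 1764 ≡ 56. Since 19 = 16 + 2 + 1, 55^19 ≡ 56·36·55: 56·36 = 2016 ≡ 3, then 3·55 = 165 ≡ 43. So 55^19 ≡ 43 (mod 61).
Hence h⁻¹(55) = 43.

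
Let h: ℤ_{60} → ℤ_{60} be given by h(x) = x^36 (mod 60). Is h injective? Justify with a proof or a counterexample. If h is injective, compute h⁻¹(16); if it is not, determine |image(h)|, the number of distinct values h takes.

8

h(2): Repeated squaring mod 60: 2^1 ≡ 2, 2^2 ≡ 2² = 4, 2^4 ≡ 4² = 16, 2^8 ≡ 16² = 256 ≡ 16, 2^16 ≡ 16² = 256 ≡ 16, 2^32 ≡ 16² = 256 ≡ 16. Since 36 = 32 + 4, 2^36 ≡ 16·16: 16·16 = 256 ≡ 16. So 2^36 ≡ 16 (mod 60).
h(4): Repeated squaring mod 60: 4^1 ≡ 4, 4^2 ≡ 4² = 16, 4^4 ≡ 16² = 256 ≡ 16, 4^8 ≡ 16² = 256 ≡ 16, 4^16 ≡ 16² = 256 ≡ 16, 4^32 ≡ 16² = 256 ≡ 16. Since 36 = 32 + 4, 4^36 ≡ 16·16: 16·16 = 256 ≡ 16. So 4^36 ≡ 16 (mod 60).
So h(2) = h(4) = 16 while 2 ≠ 4, hence h is not injective.
Since h is not injective, we determine |image(h)|. Computing x^36 mod 60 for each x (by repeated squaring, reducing mod 60 at every step), the values h(0), h(1), …, h(59) are: 0, 1, 16, 21, 16, 25, 36, 1, 16, 21, 40, 1, 36, 1, 16, 45, 16, 1, 36, 1, 40, 21, 16, 1, 36, 25, 16, 21, 16, 1, 0, 1, 16, 21, 16, 25, 36, 1, 16, 21, 40, 1, 36, 1, 16, 45, 16, 1, 36, 1, 40, 21, 16, 1, 36, 25, 16, 21, 16, 1.
The distinct values are {0, 1, 16, 21, 25, 36, 40, 45}; there are 8 of them.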